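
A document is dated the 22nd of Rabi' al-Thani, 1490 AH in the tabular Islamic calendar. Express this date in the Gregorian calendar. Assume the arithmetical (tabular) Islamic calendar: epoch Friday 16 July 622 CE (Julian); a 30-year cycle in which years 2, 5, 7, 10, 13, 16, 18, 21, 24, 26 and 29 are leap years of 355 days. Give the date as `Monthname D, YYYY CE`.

July 5, 2067 CE

Both dates share Julian Day Number 2476202; in the Gregorian calendar that is 5 July 2067 CE.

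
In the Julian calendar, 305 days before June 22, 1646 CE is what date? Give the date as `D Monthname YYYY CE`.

21 August 1645 CE

The starting date is JDN 2322432; 2322432 − 305 = 2322127.
JDN 2322127 corresponds to 21 August 1645 CE.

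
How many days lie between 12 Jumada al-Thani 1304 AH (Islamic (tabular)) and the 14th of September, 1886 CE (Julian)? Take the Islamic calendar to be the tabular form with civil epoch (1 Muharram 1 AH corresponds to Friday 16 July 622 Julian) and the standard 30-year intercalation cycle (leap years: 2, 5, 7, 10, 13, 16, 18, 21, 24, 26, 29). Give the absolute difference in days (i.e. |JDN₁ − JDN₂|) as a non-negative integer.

163

First date → JDN 2410339; second date → JDN 2410176.
The interval is |2410339 − 2410176| = 163 days.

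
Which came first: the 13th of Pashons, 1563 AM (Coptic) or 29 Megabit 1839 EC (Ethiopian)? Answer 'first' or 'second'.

second

Converting both to JDN: 2395802 vs 2395758; the smaller is the second.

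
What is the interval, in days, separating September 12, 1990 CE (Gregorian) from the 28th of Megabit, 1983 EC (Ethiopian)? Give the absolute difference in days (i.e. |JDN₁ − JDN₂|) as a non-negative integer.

206

JDN of the first date = 2448147.
JDN of the second date = 2448353.
|2448353 − 2448147| = 206.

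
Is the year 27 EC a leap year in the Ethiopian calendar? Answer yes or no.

yes

27 mod 4 = 3; in the Ethiopian calendar a year is leap when year mod 4 = 3, so it is a leap year.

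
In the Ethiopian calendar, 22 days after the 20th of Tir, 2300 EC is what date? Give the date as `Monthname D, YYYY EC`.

Yekatit 12, 2300 EC

JDN of the 20th of Tir, 2300 EC = 2564070.
2564070 + 22 = 2564092.
JDN 2564092 in the Ethiopian calendar is Yekatit 12, 2300 EC.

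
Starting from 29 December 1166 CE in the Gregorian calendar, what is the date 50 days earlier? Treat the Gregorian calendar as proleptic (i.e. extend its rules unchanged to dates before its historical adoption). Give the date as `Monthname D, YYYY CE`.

November 9, 1166 CE

Counting 50 days back from JDN 2147295 reaches JDN 2147245, which is November 9, 1166 CE.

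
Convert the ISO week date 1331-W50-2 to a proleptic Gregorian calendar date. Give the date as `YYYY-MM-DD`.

1331-12-11

ISO week 1 of 1331 is the week containing the first Thursday of 1331.
Week 50, day 2 (Tuesday) lands on 1331-12-11.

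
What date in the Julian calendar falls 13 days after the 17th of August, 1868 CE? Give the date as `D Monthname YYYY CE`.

30 August 1868 CE

Counting 13 days forward from JDN 2403574 reaches JDN 2403587, which is 30 August 1868 CE.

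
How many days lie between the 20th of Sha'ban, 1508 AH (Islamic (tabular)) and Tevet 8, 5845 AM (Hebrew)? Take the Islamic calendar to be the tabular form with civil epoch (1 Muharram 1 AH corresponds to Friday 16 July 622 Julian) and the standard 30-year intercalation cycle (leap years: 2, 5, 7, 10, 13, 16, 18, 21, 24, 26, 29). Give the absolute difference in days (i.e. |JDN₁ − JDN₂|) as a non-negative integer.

JDN of the first date = 2482697.
JDN of the second date = 2482596.
|2482596 − 2482697| = 101.

101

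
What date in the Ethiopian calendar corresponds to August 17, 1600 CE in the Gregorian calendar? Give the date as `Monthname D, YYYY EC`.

Both dates share Julian Day Number 2305677; in the Ethiopian calendar that is 14 Nehase 1592 EC.

Nehase 14, 1592 EC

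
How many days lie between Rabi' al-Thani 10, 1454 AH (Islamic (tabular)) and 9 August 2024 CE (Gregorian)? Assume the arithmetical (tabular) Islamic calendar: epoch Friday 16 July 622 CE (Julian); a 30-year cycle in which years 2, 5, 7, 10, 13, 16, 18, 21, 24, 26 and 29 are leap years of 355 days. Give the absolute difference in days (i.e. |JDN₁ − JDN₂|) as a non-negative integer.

First date → JDN 2463433; second date → JDN 2460532.
The interval is |2463433 − 2460532| = 2901 days.

2901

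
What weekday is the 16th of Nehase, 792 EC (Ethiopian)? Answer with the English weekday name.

Sunday

This is JDN 2013479 (13 August 800 Gregorian).
2013479 ≡ 6 (mod 7); counting from Monday = 0 gives Sunday.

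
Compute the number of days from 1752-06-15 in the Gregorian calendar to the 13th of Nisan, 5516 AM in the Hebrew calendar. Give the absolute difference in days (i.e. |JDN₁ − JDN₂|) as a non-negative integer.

1398

JDN of the first date = 2361131.
JDN of the second date = 2362529.
|2362529 − 2361131| = 1398.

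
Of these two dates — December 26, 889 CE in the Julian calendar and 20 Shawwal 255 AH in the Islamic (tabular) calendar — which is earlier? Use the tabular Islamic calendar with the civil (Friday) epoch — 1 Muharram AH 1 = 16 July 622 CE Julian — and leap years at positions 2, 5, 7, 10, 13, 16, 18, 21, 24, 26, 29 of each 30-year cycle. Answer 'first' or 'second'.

second

Converting both to JDN: 2046125 vs 2038734; the smaller is the second.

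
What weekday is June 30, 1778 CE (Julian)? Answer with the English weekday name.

This is JDN 2370653 (11 July 1778 Gregorian).
2370653 ≡ 5 (mod 7); counting from Monday = 0 gives Saturday.

Saturday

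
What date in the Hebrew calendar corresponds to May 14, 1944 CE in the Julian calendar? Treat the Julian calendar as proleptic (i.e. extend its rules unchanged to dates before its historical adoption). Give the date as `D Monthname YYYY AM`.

5 Sivan 5704 AM

The source date corresponds to 27 May 1944 in the Gregorian calendar (JDN 2431238).
That day falls on 5 Sivan 5704 AM in the Hebrew calendar.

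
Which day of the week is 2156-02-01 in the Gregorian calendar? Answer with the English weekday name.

Sunday

2508554 ≡ 6 (mod 7); counting from Monday = 0 gives Sunday.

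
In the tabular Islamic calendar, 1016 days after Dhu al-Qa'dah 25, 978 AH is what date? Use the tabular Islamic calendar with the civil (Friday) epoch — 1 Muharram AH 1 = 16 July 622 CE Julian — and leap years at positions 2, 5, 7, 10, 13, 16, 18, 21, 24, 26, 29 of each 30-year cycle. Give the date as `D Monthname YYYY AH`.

7 Shawwal 981 AH

The starting date is JDN 2294975; 2294975 + 1016 = 2295991.
JDN 2295991 corresponds to 7 Shawwal 981 AH.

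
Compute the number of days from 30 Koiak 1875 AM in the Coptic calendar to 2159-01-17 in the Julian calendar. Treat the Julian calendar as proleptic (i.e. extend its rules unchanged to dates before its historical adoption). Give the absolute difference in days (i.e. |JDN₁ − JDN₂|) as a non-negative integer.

22

JDN of the first date = 2509627.
JDN of the second date = 2509649.
|2509649 − 2509627| = 22.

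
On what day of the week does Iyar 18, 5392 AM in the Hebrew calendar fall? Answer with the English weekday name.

Equivalently 9 May 1632 Gregorian, JDN 2317265.
Since JDN mod 7 = 6 (0 = Monday), the day is Sunday.

Sunday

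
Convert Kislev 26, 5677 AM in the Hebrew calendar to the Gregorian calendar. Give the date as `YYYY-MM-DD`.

1916-12-21

Both dates share Julian Day Number 2421219; in the Gregorian calendar that is 21 December 1916 CE.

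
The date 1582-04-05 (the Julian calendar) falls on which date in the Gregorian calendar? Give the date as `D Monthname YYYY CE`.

The Julian–Gregorian offset here is 10 days (Julian trailing).
5 April 1582 Julian + 10 days → 15 April 1582 Gregorian.

15 April 1582 CE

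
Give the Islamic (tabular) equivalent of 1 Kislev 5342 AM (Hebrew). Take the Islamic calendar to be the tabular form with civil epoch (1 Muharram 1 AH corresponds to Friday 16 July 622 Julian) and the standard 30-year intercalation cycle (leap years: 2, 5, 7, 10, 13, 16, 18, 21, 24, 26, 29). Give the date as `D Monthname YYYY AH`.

29 Ramadan 989 AH

The source date corresponds to 6 November 1581 in the proleptic Gregorian calendar (JDN 2298818).
That day falls on 29 Ramadan 989 AH in the tabular Islamic calendar.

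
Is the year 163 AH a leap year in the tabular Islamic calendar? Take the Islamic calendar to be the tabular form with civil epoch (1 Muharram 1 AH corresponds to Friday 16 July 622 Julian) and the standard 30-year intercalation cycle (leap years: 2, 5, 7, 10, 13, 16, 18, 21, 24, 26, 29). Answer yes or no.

Year 163 AH is year 13 of its 30-year cycle; leap positions are 2, 5, 7, 10, 13, 16, 18, 21, 24, 26, 29, so it is a leap year (355 days).

yes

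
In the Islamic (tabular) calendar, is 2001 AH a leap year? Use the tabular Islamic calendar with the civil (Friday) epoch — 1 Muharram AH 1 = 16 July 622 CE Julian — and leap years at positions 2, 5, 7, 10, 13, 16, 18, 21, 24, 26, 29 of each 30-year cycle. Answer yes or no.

yes

Year 2001 AH is year 21 of its 30-year cycle; leap positions are 2, 5, 7, 10, 13, 16, 18, 21, 24, 26, 29, so it is a leap year (355 days).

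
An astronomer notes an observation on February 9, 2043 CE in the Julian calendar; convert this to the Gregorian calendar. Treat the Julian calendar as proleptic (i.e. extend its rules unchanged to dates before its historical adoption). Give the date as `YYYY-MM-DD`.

The Julian–Gregorian offset here is 13 days (Julian trailing).
9 February 2043 Julian + 13 days → 22 February 2043 Gregorian.

2043-02-22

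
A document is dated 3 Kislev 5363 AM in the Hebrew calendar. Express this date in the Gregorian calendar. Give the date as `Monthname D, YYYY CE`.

November 17, 1602 CE

Both dates share Julian Day Number 2306499; in the Gregorian calendar that is 17 November 1602 CE.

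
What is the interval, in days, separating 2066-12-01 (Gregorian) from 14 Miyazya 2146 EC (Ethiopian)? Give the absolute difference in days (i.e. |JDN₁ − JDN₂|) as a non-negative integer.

31919

JDN of the first date = 2475986.
JDN of the second date = 2507905.
|2507905 − 2475986| = 31919.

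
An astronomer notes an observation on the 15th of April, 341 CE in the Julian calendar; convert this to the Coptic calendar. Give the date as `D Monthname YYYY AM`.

Julian Day Number of the source date = 1845713.
Converting JDN 1845713 to the Coptic calendar gives 20 Parmouti 57 AM.

20 Parmouti 57 AM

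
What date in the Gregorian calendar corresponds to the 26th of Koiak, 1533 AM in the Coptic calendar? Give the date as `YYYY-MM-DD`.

Julian Day Number of the source date = 2384708.
Converting JDN 2384708 to the Gregorian calendar gives 3 January 1817 CE.

1817-01-03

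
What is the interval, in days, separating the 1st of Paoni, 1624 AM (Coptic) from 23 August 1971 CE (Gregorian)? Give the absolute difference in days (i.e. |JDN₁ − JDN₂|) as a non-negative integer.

First date → JDN 2418101; second date → JDN 2441187.
The interval is |2418101 − 2441187| = 23086 days.

23086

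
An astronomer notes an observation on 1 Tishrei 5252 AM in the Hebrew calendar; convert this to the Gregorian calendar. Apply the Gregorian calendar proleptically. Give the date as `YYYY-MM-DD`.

1491-09-14

Julian Day Number of the source date = 2265893.
Converting JDN 2265893 to the Gregorian calendar gives 14 September 1491 CE.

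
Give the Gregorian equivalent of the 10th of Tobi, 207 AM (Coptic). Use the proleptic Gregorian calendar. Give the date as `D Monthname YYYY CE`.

Both dates share Julian Day Number 1900400; in the Gregorian calendar that is 6 January 491 CE.

6 January 491 CE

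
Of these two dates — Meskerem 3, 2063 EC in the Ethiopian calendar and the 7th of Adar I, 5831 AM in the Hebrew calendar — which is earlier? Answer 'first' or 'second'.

Converting both to JDN: 2477368 vs 2477514; the smaller is the first.

first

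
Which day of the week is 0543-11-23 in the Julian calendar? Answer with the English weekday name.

In the proleptic Gregorian calendar this is 25 November 543 (JDN 1919715).
JDN 1919715 mod 7 = 0, and JDN 0 was a Monday, so this is a Monday.

Monday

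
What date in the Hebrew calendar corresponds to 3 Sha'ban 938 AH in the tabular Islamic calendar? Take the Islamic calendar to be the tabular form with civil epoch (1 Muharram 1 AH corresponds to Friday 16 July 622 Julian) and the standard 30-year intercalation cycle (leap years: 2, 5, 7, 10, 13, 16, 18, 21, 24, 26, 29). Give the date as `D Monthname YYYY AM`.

The source date corresponds to 21 March 1532 in the proleptic Gregorian calendar (JDN 2280691).
That day falls on 5 Nisan 5292 AM in the Hebrew calendar.

5 Nisan 5292 AM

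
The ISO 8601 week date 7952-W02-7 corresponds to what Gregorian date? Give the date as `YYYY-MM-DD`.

ISO week 1 of 7952 is the week containing the first Thursday of 7952.
Week 2, day 7 (Sunday) lands on 7952-01-13.

7952-01-13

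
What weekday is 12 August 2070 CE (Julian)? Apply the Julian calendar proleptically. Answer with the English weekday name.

This is JDN 2477349 (25 August 2070 Gregorian).
2477349 ≡ 0 (mod 7); counting from Monday = 0 gives Monday.

Monday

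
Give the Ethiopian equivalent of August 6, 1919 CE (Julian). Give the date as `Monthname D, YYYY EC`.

Julian Day Number of the source date = 2422190.
Converting JDN 2422190 to the Ethiopian calendar gives 13 Nehase 1911 EC.

Nehase 13, 1911 EC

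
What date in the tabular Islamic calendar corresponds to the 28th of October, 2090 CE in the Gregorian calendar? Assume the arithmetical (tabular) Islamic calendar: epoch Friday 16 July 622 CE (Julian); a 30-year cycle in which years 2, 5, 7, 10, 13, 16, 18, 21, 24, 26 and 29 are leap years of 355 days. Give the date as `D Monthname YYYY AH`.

Julian Day Number of the source date = 2484718.
Converting JDN 2484718 to the tabular Islamic calendar gives 4 Jumada al-Awwal 1514 AH.

4 Jumada al-Awwal 1514 AH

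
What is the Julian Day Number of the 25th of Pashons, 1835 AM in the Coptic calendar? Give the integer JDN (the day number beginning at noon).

In the Gregorian calendar the same day is 3 June 2119.
JDN 2451545 is 1 January 2000 CE (Gregorian); the target day is +43617 days from there, so JDN = 2495162.

2495162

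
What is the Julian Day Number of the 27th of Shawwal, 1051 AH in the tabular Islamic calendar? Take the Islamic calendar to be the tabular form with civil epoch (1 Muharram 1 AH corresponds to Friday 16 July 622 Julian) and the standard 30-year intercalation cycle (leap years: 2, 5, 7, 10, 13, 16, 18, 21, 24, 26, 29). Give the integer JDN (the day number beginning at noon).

Equivalently 29 January 1642 (Gregorian).
JDN 2451545 is 1 January 2000 CE (Gregorian); the target day is −130728 days from there, so JDN = 2320817.

2320817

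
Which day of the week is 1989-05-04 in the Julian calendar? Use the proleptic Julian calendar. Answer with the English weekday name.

Wednesday

Equivalently 17 May 1989 Gregorian, JDN 2447664.
2447664 ≡ 2 (mod 7); counting from Monday = 0 gives Wednesday.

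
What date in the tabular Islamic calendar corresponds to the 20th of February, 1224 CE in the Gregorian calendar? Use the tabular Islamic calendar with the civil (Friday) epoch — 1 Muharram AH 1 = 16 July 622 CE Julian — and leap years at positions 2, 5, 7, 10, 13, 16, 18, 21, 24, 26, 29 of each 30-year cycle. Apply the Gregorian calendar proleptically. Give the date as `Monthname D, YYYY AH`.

Muharram 21, 621 AH

Julian Day Number of the source date = 2168167.
Converting JDN 2168167 to the tabular Islamic calendar gives 21 Muharram 621 AH.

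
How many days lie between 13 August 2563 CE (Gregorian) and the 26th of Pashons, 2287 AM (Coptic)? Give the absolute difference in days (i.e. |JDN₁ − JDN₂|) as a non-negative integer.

2855

First date → JDN 2657401; second date → JDN 2660256.
The interval is |2657401 − 2660256| = 2855 days.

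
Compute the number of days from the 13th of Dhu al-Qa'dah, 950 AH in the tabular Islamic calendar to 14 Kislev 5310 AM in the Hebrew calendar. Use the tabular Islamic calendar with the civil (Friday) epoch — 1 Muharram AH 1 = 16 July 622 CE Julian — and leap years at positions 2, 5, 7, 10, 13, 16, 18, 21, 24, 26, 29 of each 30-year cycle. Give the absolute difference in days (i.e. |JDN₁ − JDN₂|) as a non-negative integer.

2127

JDN of the first date = 2285041.
JDN of the second date = 2287168.
|2287168 − 2285041| = 2127.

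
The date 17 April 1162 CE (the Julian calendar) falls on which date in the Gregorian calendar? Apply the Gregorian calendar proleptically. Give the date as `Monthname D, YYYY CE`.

April 24, 1162 CE

At this point the Julian calendar is 7 days behind the Gregorian.
17 April 1162 Julian + 7 days → 24 April 1162 Gregorian.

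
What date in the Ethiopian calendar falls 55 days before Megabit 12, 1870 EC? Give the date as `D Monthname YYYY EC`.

17 Tir 1870 EC

Counting 55 days back from JDN 2407064 reaches JDN 2407009, which is 17 Tir 1870 EC.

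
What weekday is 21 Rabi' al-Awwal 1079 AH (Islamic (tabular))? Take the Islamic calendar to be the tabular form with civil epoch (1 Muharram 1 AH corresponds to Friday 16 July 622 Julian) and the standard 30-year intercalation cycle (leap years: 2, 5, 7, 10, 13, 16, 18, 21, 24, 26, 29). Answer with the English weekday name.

Wednesday

This is JDN 2330526 (29 August 1668 Gregorian).
2330526 ≡ 2 (mod 7); counting from Monday = 0 gives Wednesday.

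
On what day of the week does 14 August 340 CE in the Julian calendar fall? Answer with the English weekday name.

Thursday

Equivalently 15 August 340 Gregorian, JDN 1845469.
1845469 ≡ 3 (mod 7); counting from Monday = 0 gives Thursday.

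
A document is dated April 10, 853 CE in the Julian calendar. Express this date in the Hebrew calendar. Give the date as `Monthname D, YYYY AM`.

The source date corresponds to 14 April 853 in the proleptic Gregorian calendar (JDN 2032716).
That day falls on 28 Nisan 4613 AM in the Hebrew calendar.

Nisan 28, 4613 AM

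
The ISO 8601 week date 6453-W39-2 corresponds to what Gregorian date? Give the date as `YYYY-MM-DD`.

ISO week 1 of 6453 is the week containing the first Thursday of 6453.
Week 39, day 2 (Tuesday) lands on 6453-09-23.

6453-09-23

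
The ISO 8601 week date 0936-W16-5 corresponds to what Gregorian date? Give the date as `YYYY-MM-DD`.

ISO week 1 of 936 is the week containing the first Thursday of 936.
Week 16, day 5 (Friday) lands on 0936-04-20.

0936-04-20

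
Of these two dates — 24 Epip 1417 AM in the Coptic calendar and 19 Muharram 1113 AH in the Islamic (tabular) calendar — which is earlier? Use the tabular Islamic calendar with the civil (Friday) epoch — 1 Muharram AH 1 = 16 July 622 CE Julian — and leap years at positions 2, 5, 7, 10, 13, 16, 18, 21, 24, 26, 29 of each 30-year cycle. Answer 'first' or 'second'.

The two dates have Julian Day Numbers 2342547 and 2342514 respectively.
Since 2342514 < 2342547, the second date comes first.

second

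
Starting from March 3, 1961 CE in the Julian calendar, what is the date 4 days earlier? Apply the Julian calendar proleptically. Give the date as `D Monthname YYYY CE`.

27 February 1961 CE

Counting 4 days back from JDN 2437375 reaches JDN 2437371, which is 27 February 1961 CE.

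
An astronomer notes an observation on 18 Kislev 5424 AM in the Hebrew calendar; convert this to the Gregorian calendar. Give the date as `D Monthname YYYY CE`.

Julian Day Number of the source date = 2328809.
Converting JDN 2328809 to the Gregorian calendar gives 17 December 1663 CE.

17 December 1663 CE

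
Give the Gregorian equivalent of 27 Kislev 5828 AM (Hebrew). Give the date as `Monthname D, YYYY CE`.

Both dates share Julian Day Number 2476354; in the Gregorian calendar that is 4 December 2067 CE.

December 4, 2067 CE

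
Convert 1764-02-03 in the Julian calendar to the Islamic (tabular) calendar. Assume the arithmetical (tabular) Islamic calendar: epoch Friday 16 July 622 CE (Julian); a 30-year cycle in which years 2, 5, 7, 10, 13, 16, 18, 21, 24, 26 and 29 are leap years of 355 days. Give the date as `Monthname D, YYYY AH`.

The source date corresponds to 14 February 1764 in the Gregorian calendar (JDN 2365392).
That day falls on 11 Sha'ban 1177 AH in the tabular Islamic calendar.

Sha'ban 11, 1177 AH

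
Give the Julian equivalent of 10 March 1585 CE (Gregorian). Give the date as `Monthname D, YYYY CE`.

For dates in this range the Gregorian date is 10 days ahead of the Julian.
10 March 1585 Gregorian − 10 days → 28 February 1585 Julian.

February 28, 1585 CE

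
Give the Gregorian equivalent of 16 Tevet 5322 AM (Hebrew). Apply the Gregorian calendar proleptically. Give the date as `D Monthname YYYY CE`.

Both dates share Julian Day Number 2291571; in the Gregorian calendar that is 3 January 1562 CE.

3 January 1562 CE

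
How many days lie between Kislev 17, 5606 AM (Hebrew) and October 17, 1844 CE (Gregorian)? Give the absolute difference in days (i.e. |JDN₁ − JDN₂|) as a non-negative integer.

425

First date → JDN 2395282; second date → JDN 2394857.
The interval is |2395282 − 2394857| = 425 days.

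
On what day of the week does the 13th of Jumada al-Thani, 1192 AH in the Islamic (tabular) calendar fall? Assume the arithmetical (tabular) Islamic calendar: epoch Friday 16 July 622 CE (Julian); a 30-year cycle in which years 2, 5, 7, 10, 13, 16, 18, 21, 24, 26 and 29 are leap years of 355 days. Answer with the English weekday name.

Thursday

In the Gregorian calendar this is 9 July 1778 (JDN 2370651).
2370651 ≡ 3 (mod 7); counting from Monday = 0 gives Thursday.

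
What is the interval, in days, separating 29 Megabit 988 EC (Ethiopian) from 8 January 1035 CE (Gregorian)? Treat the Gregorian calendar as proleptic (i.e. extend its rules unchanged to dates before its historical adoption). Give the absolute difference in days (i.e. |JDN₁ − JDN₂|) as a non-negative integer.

14162

JDN of the first date = 2084931.
JDN of the second date = 2099093.
|2099093 − 2084931| = 14162.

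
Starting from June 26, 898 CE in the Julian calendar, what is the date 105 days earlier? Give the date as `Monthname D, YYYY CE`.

JDN of June 26, 898 CE = 2049229.
2049229 − 105 = 2049124.
JDN 2049124 in the Julian calendar is March 13, 898 CE.

March 13, 898 CE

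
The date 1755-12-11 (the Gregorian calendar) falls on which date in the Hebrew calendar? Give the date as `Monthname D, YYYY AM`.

Tevet 7, 5516 AM

Julian Day Number of the source date = 2362405.
Converting JDN 2362405 to the Hebrew calendar gives 7 Tevet 5516 AM.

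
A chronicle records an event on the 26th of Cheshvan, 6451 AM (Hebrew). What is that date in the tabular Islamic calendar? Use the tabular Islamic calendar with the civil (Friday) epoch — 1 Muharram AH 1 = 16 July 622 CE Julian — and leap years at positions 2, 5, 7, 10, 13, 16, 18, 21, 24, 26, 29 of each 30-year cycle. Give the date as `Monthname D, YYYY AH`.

Shawwal 27, 2132 AH

Both dates share Julian Day Number 2703887; in the tabular Islamic calendar that is 27 Shawwal 2132 AH.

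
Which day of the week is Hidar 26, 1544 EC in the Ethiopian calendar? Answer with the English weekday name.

In the proleptic Gregorian calendar this is 3 December 1551 (JDN 2287887).
2287887 ≡ 0 (mod 7); counting from Monday = 0 gives Monday.

Monday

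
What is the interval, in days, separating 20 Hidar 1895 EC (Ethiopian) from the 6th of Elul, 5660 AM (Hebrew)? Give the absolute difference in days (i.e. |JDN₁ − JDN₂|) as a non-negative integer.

820

First date → JDN 2416083; second date → JDN 2415263.
The interval is |2416083 − 2415263| = 820 days.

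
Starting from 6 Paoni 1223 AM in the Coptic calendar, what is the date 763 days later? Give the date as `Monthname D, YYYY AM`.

Epip 8, 1225 AM

JDN of 6 Paoni 1223 AM = 2271640.
2271640 + 763 = 2272403.
JDN 2272403 in the Coptic calendar is Epip 8, 1225 AM.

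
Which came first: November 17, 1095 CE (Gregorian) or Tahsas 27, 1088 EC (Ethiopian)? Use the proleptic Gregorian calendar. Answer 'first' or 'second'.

first

The two dates have Julian Day Numbers 2121321 and 2121364 respectively.
Since 2121321 < 2121364, the first date comes first.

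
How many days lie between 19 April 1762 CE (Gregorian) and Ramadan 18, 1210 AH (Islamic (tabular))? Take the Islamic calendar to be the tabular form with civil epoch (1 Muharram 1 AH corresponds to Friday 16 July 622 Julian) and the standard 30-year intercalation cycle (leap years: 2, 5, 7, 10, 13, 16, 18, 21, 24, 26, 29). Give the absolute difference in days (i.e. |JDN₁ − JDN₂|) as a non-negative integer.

First date → JDN 2364726; second date → JDN 2377122.
The interval is |2364726 − 2377122| = 12396 days.

12396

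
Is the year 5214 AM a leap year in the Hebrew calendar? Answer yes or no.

Hebrew year 5214 is year 8 of its 19-year Metonic cycle; leap years are at positions 3, 6, 8, 11, 14, 17, 19, so it is a leap year (13 months).

yes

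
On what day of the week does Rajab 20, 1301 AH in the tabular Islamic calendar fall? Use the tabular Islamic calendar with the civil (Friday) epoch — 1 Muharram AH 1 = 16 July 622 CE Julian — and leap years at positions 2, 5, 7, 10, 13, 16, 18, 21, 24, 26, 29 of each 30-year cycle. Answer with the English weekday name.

Friday

Equivalently 16 May 1884 Gregorian, JDN 2409313.
2409313 ≡ 4 (mod 7); counting from Monday = 0 gives Friday.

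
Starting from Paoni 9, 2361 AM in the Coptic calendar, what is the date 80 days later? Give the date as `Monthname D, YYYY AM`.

Mesori 29, 2361 AM

The starting date is JDN 2687298; 2687298 + 80 = 2687378.
JDN 2687378 corresponds to Mesori 29, 2361 AM.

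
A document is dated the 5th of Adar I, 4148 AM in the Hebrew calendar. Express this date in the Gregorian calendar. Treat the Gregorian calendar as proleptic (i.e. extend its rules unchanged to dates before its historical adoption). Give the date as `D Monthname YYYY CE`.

31 January 388 CE

Both dates share Julian Day Number 1862804; in the Gregorian calendar that is 31 January 388 CE.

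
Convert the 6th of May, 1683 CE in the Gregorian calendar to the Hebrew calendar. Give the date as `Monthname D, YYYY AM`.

Julian Day Number of the source date = 2335889.
Converting JDN 2335889 to the Hebrew calendar gives 10 Iyar 5443 AM.

Iyar 10, 5443 AM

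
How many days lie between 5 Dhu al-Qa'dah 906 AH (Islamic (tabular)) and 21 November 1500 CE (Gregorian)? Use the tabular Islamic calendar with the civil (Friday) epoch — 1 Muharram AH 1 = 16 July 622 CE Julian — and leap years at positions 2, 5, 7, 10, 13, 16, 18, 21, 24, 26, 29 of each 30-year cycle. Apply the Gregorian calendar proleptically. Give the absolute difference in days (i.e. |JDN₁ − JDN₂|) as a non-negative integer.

JDN of the first date = 2269441.
JDN of the second date = 2269248.
|2269248 − 2269441| = 193.

193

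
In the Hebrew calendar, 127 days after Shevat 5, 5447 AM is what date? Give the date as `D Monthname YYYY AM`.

Counting 127 days forward from JDN 2337243 reaches JDN 2337370, which is 14 Sivan 5447 AM.

14 Sivan 5447 AM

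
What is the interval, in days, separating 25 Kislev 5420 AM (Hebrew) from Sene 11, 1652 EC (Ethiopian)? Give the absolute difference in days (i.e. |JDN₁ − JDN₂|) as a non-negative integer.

JDN of the first date = 2327341.
JDN of the second date = 2327529.
|2327529 − 2327341| = 188.

188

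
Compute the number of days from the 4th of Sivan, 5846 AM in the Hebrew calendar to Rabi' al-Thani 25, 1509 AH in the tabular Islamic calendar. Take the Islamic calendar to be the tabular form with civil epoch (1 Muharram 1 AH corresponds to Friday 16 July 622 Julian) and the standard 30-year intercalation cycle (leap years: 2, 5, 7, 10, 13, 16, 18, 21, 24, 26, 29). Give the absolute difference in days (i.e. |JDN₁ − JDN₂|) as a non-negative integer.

First date → JDN 2483093; second date → JDN 2482938.
The interval is |2483093 − 2482938| = 155 days.

155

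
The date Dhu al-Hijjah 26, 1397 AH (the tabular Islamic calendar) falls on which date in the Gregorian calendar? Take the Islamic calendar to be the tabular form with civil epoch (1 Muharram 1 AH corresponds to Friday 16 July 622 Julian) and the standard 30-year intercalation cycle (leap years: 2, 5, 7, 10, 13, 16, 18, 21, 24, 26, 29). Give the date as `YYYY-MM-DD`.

Both dates share Julian Day Number 2443486; in the Gregorian calendar that is 8 December 1977 CE.

1977-12-08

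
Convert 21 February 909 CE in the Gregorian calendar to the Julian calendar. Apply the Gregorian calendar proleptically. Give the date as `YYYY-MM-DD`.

0909-02-16

For dates in this range the Gregorian date is 5 days ahead of the Julian.
21 February 909 Gregorian − 5 days → 16 February 909 Julian.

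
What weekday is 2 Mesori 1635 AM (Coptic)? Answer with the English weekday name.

Equivalently 8 August 1919 Gregorian, JDN 2422179.
JDN 2422179 mod 7 = 4, and JDN 0 was a Monday, so this is a Friday.

Friday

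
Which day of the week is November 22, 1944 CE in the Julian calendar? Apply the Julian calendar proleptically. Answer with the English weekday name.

Tuesday

In the Gregorian calendar this is 5 December 1944 (JDN 2431430).
2431430 ≡ 1 (mod 7); counting from Monday = 0 gives Tuesday.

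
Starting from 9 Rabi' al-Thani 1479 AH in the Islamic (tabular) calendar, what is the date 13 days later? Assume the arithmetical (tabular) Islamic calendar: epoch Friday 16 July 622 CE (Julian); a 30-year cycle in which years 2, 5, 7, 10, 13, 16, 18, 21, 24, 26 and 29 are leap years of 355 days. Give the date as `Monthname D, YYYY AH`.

Rabi' al-Thani 22, 1479 AH

The starting date is JDN 2472291; 2472291 + 13 = 2472304.
JDN 2472304 corresponds to Rabi' al-Thani 22, 1479 AH.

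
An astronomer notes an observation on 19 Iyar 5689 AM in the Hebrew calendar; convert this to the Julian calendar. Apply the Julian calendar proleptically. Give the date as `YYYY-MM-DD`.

The source date corresponds to 29 May 1929 in the Gregorian calendar (JDN 2425761).
That day falls on 16 May 1929 CE in the Julian calendar.

1929-05-16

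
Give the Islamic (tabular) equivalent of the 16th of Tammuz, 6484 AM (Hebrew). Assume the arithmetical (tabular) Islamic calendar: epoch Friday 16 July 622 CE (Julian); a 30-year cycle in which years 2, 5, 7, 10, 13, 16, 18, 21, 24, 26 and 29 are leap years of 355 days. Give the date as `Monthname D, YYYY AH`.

Both dates share Julian Day Number 2716161; in the tabular Islamic calendar that is 16 Jumada al-Thani 2167 AH.

Jumada al-Thani 16, 2167 AH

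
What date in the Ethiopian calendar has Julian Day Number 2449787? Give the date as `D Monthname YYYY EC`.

JDN 2449787 is 10 March 1995 in the Gregorian calendar.
In the Ethiopian calendar that day is 1 Megabit 1987 EC.

1 Megabit 1987 EC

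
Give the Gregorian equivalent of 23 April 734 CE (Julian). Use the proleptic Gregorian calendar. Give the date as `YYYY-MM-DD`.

0734-04-27

For dates in this range the Gregorian date is 4 days ahead of the Julian.
23 April 734 Julian + 4 days → 27 April 734 Gregorian.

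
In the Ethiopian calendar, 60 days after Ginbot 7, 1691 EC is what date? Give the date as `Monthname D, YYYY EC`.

Hamle 7, 1691 EC

JDN of Ginbot 7, 1691 EC = 2341739.
2341739 + 60 = 2341799.
JDN 2341799 in the Ethiopian calendar is Hamle 7, 1691 EC.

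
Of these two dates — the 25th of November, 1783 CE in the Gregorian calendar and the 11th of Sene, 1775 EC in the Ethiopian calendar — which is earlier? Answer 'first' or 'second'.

Converting both to JDN: 2372616 vs 2372454; the smaller is the second.

second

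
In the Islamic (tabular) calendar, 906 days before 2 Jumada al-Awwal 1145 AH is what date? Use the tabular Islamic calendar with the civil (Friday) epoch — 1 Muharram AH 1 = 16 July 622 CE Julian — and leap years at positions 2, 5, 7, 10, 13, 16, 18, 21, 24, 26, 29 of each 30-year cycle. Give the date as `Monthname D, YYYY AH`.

Counting 906 days back from JDN 2353954 reaches JDN 2353048, which is Shawwal 11, 1142 AH.

Shawwal 11, 1142 AH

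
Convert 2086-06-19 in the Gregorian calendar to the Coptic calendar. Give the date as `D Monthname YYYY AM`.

Julian Day Number of the source date = 2483126.
Converting JDN 2483126 to the Coptic calendar gives 12 Paoni 1802 AM.

12 Paoni 1802 AM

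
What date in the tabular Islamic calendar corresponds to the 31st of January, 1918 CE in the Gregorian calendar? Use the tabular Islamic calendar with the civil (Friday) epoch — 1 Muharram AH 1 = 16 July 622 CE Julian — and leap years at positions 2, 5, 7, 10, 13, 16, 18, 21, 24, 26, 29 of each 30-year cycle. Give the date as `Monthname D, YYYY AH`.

Rabi' al-Thani 18, 1336 AH

Julian Day Number of the source date = 2421625.
Converting JDN 2421625 to the tabular Islamic calendar gives 18 Rabi' al-Thani 1336 AH.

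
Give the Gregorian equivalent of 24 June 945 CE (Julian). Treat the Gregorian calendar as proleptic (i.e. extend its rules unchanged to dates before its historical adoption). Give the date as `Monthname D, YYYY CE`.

For dates in this range the Gregorian date is 5 days ahead of the Julian.
24 June 945 Julian + 5 days → 29 June 945 Gregorian.

June 29, 945 CE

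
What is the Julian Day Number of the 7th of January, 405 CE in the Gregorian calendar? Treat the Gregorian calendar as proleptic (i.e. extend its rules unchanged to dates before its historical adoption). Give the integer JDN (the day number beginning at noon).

1868990

JDN 2400001 is 17 November 1858 CE (Gregorian), MJD 0; the target day is −531011 days from there, so JDN = 1868990.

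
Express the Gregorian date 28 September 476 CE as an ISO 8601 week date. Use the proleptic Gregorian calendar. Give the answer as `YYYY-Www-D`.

The weekday is Monday (ISO weekday 1).
That Monday belongs to ISO week 40 of ISO year 476.

0476-W40-1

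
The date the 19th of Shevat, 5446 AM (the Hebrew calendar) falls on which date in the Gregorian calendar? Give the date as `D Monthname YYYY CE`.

Both dates share Julian Day Number 2336903; in the Gregorian calendar that is 13 February 1686 CE.

13 February 1686 CE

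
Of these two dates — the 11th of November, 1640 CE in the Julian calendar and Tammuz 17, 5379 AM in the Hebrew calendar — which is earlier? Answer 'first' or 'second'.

Converting both to JDN: 2320383 vs 2312567; the smaller is the second.

second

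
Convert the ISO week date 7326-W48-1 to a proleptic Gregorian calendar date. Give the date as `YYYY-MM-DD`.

ISO week 1 of 7326 is the week containing the first Thursday of 7326.
Week 48, day 1 (Monday) lands on 7326-11-25.

7326-11-25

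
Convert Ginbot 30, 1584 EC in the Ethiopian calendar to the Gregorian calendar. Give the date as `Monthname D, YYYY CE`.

June 4, 1592 CE

Julian Day Number of the source date = 2302681.
Converting JDN 2302681 to the Gregorian calendar gives 4 June 1592 CE.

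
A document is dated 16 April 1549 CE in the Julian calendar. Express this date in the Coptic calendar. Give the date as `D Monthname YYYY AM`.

21 Parmouti 1265 AM

Julian Day Number of the source date = 2286936.
Converting JDN 2286936 to the Coptic calendar gives 21 Parmouti 1265 AM.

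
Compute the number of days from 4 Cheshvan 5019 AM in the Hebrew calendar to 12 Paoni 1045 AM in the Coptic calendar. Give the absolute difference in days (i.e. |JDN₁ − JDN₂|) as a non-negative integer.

25814

JDN of the first date = 2180818.
JDN of the second date = 2206632.
|2206632 − 2180818| = 25814.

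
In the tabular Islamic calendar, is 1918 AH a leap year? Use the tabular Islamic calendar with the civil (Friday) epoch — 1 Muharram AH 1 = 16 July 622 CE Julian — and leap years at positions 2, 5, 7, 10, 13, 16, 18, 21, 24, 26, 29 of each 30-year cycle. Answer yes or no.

Year 1918 AH is year 28 of its 30-year cycle; leap positions are 2, 5, 7, 10, 13, 16, 18, 21, 24, 26, 29, so it is a common year (354 days).

no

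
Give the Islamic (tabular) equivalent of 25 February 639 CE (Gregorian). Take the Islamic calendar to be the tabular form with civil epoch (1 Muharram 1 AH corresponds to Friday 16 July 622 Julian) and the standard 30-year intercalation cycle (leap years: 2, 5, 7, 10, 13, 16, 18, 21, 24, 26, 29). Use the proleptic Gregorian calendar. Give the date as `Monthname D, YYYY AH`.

Safar 12, 18 AH

Julian Day Number of the source date = 1954505.
Converting JDN 1954505 to the tabular Islamic calendar gives 12 Safar 18 AH.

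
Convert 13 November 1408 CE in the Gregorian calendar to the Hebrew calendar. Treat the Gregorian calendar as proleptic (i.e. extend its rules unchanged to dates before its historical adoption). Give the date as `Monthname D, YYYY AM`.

Cheshvan 14, 5169 AM

Julian Day Number of the source date = 2235638.
Converting JDN 2235638 to the Hebrew calendar gives 14 Cheshvan 5169 AM.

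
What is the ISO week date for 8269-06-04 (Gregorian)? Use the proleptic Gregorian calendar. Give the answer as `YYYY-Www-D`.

The weekday is Friday (ISO weekday 5).
That Friday belongs to ISO week 22 of ISO year 8269.

8269-W22-5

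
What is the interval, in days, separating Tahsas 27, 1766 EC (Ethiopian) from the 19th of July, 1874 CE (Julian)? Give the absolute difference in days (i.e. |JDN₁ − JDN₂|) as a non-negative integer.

36733

First date → JDN 2369003; second date → JDN 2405736.
The interval is |2369003 − 2405736| = 36733 days.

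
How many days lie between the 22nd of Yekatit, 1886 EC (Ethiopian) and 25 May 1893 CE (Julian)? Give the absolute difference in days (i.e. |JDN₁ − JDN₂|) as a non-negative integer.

267

First date → JDN 2412888; second date → JDN 2412621.
The interval is |2412888 − 2412621| = 267 days.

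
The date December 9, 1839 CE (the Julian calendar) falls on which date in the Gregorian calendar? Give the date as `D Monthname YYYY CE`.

21 December 1839 CE

For dates in this range the Gregorian date is 12 days ahead of the Julian.
9 December 1839 Julian + 12 days → 21 December 1839 Gregorian.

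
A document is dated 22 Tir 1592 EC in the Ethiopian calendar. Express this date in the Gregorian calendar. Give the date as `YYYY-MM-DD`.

Both dates share Julian Day Number 2305475; in the Gregorian calendar that is 28 January 1600 CE.

1600-01-28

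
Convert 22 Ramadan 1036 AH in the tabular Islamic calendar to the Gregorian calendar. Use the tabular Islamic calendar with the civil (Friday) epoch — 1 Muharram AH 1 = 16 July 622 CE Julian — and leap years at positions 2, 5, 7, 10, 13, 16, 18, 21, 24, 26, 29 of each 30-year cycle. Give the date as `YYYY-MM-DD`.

1627-06-06

Julian Day Number of the source date = 2315466.
Converting JDN 2315466 to the Gregorian calendar gives 6 June 1627 CE.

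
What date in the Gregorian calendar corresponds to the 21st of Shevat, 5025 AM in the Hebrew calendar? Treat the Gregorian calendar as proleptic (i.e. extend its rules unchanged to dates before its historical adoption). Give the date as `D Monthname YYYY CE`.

15 February 1265 CE

Both dates share Julian Day Number 2183138; in the Gregorian calendar that is 15 February 1265 CE.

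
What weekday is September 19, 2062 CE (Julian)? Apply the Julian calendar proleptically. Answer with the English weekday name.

Monday

In the Gregorian calendar this is 2 October 2062 (JDN 2474465).
Since JDN mod 7 = 0 (0 = Monday), the day is Monday.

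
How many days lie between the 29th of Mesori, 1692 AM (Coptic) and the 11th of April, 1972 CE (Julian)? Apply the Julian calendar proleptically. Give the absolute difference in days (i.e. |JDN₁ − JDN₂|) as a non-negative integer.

JDN of the first date = 2443026.
JDN of the second date = 2441432.
|2441432 − 2443026| = 1594.

1594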